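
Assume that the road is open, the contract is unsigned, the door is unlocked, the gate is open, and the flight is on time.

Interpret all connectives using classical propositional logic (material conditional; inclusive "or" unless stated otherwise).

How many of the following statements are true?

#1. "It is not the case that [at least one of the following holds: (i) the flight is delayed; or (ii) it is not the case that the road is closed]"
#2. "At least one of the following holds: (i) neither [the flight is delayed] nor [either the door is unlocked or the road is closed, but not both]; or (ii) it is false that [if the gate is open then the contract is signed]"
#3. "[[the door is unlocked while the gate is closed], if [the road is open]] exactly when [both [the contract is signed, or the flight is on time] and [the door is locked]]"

2

Let U = "the flight is delayed" (F), P = "the road is closed" (F), R = "the door is locked" (F), S = "the gate is open" (T), Q = "the contract is signed" (F).

#1: This is ¬(U ∨ ¬P).

¬P = ¬F = T
U ∨ ¬P = F ∨ T = T
¬(U ∨ ¬P) = ¬T = F
Thus #1 is false.

#2: Formalization: (U ↓ (¬R ⊕ P)) ∨ ¬(S → Q)

¬R = ¬F = T
¬R ⊕ P = T ⊕ F = T
U ↓ (¬R ⊕ P) = F ↓ T = F
S → Q = T → F = F
¬(S → Q) = ¬F = T
(U ↓ (¬R ⊕ P)) ∨ ¬(S → Q) = F ∨ T = T
Hence #2 is true.

#3: In symbols: (¬P → (¬R ∧ ¬S)) ↔ ((Q ∨ ¬U) ∧ R)

¬P = ¬F = T
¬R = ¬F = T
¬S = ¬T = F
¬R ∧ ¬S = T ∧ F = F
¬P → (¬R ∧ ¬S) = T → F = F
¬U = ¬F = T
Q ∨ ¬U = F ∨ T = T
(Q ∨ ¬U) ∧ R = T ∧ F = F
(¬P → (¬R ∧ ¬S)) ↔ ((Q ∨ ¬U) ∧ R) = F ↔ F = T
Thus #3 is true.

2 of the 3 statements are true.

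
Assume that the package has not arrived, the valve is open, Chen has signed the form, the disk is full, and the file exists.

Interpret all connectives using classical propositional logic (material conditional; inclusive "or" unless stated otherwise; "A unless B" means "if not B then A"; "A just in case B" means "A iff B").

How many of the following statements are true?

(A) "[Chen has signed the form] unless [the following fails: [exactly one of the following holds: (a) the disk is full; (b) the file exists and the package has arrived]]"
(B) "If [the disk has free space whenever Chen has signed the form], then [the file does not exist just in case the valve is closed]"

Let D = "Chen has signed the form" (T), V = "the disk is full" (T), G = "the file exists" (T), K = "the package has arrived" (F), U = "the valve is open" (T).

(A): Formalization: D | ~(V xor (G & K))

G & K = T & F = F
V xor (G & K) = T xor F = T
~(V xor (G & K)) = ~T = F
D | ~(V xor (G & K)) = T | F = T
Hence (A) is true.

(B): Parsed as (D -> ~V) -> (~G <-> ~U)

~V = ~T = F
D -> ~V = T -> F = F
~G = ~T = F
~U = ~T = F
~G <-> ~U = F <-> F = T
(D -> ~V) -> (~G <-> ~U) = F -> T = T
Thus (B) is true.

Count: 2.

2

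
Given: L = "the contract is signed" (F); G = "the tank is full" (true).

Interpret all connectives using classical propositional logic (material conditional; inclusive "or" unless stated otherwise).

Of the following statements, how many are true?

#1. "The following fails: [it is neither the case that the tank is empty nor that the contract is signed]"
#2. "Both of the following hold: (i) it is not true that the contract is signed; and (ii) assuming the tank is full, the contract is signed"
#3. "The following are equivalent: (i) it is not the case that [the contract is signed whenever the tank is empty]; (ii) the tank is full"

0

#1: This is ~(~G nor L).

~G = ~T = F
~G nor L = F nor F = T
~(~G nor L) = ~T = F
Thus #1 is false.

#2: This is ~L & (G -> L).

~L = ~F = T
G -> L = T -> F = F
~L & (G -> L) = T & F = F
Hence #2 is false.

#3: Formalization: ~(~G -> L) <-> G

~G = ~T = F
~G -> L = F -> F = T
~(~G -> L) = ~T = F
~(~G -> L) <-> G = F <-> T = F
Hence #3 is false.

Count: 0.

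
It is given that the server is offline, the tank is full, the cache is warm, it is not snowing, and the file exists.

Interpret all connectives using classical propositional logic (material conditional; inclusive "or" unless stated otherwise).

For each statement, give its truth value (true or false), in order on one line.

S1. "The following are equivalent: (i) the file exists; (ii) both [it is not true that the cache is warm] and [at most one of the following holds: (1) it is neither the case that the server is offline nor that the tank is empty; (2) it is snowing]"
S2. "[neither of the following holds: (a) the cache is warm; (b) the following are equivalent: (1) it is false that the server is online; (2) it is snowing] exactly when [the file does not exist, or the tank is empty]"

Let U = "the file exists" (T), R = "the cache is warm" (T), P = "the server is online" (F), Q = "the tank is full" (T), S = "it is snowing" (F).

S1: Formalization: U <-> (~R & ((~P nor ~Q) nand S))

~R = ~T = F
~P = ~F = T
~Q = ~T = F
~P nor ~Q = T nor F = F
(~P nor ~Q) nand S = F nand F = T
~R & ((~P nor ~Q) nand S) = F & T = F
U <-> (~R & ((~P nor ~Q) nand S)) = T <-> F = F
Thus S1 is false.

S2: This is (R nor (~P <-> S)) <-> (~U | ~Q).

~P = ~F = T
~P <-> S = T <-> F = F
R nor (~P <-> S) = T nor F = F
~U = ~T = F
~Q = ~T = F
~U | ~Q = F | F = F
(R nor (~P <-> S)) <-> (~U | ~Q) = F <-> F = T
Hence S2 is true.

S1 False; S2 True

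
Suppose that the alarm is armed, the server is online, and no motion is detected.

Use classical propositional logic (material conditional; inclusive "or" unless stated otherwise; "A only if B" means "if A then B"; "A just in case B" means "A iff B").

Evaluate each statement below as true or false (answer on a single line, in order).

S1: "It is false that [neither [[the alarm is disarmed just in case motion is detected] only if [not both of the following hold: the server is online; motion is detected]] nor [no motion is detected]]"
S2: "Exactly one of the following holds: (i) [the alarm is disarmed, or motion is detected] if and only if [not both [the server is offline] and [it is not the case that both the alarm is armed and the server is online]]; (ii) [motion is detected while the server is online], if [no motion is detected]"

Let P = "the alarm is armed" (T), R = "motion is detected" (F), Q = "the server is online" (T).

S1: Parsed as ¬(((¬P ↔ R) → (Q ↑ R)) ↓ ¬R)

¬P = ¬T = F
¬P ↔ R = F ↔ F = T
Q ↑ R = T ↑ F = T
(¬P ↔ R) → (Q ↑ R) = T → T = T
¬R = ¬F = T
((¬P ↔ R) → (Q ↑ R)) ↓ ¬R = T ↓ T = F
¬(((¬P ↔ R) → (Q ↑ R)) ↓ ¬R) = ¬F = T
Hence S1 is true.

S2: In symbols: ((¬P ∨ R) ↔ (¬Q ↑ (P ↑ Q))) ⊕ (¬R → (R ∧ Q))

¬P = ¬T = F
¬P ∨ R = F ∨ F = F
¬Q = ¬T = F
P ↑ Q = T ↑ T = F
¬Q ↑ (P ↑ Q) = F ↑ F = T
(¬P ∨ R) ↔ (¬Q ↑ (P ↑ Q)) = F ↔ T = F
¬R = ¬F = T
R ∧ Q = F ∧ T = F
¬R → (R ∧ Q) = T → F = F
((¬P ∨ R) ↔ (¬Q ↑ (P ↑ Q))) ⊕ (¬R → (R ∧ Q)) = F ⊕ F = F
Hence S2 is false.

S1 True; S2 False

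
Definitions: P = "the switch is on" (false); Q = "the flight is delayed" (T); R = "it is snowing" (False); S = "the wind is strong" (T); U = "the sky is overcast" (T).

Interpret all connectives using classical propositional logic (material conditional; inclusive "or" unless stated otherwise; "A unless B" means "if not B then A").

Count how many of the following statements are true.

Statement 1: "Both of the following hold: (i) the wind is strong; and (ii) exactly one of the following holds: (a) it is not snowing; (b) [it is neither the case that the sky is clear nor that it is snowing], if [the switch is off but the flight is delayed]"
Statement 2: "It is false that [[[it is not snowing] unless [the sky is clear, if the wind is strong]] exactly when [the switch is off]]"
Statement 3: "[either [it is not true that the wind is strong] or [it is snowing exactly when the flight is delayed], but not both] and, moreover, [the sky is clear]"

Statement 1: This is S and (not R xor ((not P and Q) -> (not U nor R))).

not R = not False = True
not P = not False = True
not P and Q = True and True = True
not U = not True = False
not U nor R = False nor False = True
(not P and Q) -> (not U nor R) = True -> True = True
not R xor ((not P and Q) -> (not U nor R)) = True xor True = False
S and (not R xor ((not P and Q) -> (not U nor R))) = True and False = False
So Statement 1 is false.

Statement 2: Formalization: not ((not R or (S -> not U)) iff not P)

not R = not False = True
not U = not True = False
S -> not U = True -> False = False
not R or (S -> not U) = True or False = True
not P = not False = True
(not R or (S -> not U)) iff not P = True iff True = True
not ((not R or (S -> not U)) iff not P) = not True = False
Thus Statement 2 is false.

Statement 3: Parsed as (not S xor (R iff Q)) and not U

not S = not True = False
R iff Q = False iff True = False
not S xor (R iff Q) = False xor False = False
not U = not True = False
(not S xor (R iff Q)) and not U = False and False = False
So Statement 3 is false.

True statements: 0 (none).

0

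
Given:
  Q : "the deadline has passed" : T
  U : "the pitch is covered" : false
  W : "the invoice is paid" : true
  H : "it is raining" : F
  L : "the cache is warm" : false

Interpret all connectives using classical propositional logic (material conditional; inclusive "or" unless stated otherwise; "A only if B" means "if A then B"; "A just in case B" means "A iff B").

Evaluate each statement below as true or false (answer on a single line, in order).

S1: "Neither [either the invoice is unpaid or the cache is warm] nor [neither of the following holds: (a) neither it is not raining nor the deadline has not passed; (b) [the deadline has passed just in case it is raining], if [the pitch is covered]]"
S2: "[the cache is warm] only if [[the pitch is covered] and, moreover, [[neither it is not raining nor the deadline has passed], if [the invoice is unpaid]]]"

S1 True, S2 True

S1: Formalization: (not W or L) nor ((not H nor not Q) nor (U -> (Q iff H)))

not W = not True = False
not W or L = False or False = False
not H = not False = True
not Q = not True = False
not H nor not Q = True nor False = False
Q iff H = True iff False = False
U -> (Q iff H) = False -> False = True
(not H nor not Q) nor (U -> (Q iff H)) = False nor True = False
(not W or L) nor ((not H nor not Q) nor (U -> (Q iff H))) = False nor False = True
Thus S1 is true.

S2: Formalization: L -> (U and (not W -> (not H nor Q)))

not W = not True = False
not H = not False = True
not H nor Q = True nor True = False
not W -> (not H nor Q) = False -> False = True
U and (not W -> (not H nor Q)) = False and True = False
L -> (U and (not W -> (not H nor Q))) = False -> False = True
Hence S2 is true.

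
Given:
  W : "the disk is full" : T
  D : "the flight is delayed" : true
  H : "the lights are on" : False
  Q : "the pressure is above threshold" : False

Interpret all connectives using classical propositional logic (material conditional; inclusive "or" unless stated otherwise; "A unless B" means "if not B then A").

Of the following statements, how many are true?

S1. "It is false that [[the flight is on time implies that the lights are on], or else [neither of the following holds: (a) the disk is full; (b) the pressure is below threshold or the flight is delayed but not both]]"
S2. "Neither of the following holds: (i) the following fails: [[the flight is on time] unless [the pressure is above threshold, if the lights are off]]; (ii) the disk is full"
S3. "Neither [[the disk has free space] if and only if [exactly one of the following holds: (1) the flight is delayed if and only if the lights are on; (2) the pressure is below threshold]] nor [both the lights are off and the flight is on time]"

S1: Parsed as ¬((¬D → H) ∨ (W ↓ (¬Q ⊕ D)))

¬D = ¬T = F
¬D → H = F → F = T
¬Q = ¬F = T
¬Q ⊕ D = T ⊕ T = F
W ↓ (¬Q ⊕ D) = T ↓ F = F
(¬D → H) ∨ (W ↓ (¬Q ⊕ D)) = T ∨ F = T
¬((¬D → H) ∨ (W ↓ (¬Q ⊕ D))) = ¬T = F
Hence S1 is false.

S2: Parsed as ¬(¬D ∨ (¬H → Q)) ↓ W

¬D = ¬T = F
¬H = ¬F = T
¬H → Q = T → F = F
¬D ∨ (¬H → Q) = F ∨ F = F
¬(¬D ∨ (¬H → Q)) = ¬F = T
¬(¬D ∨ (¬H → Q)) ↓ W = T ↓ T = F
Hence S2 is false.

S3: Parsed as (¬W ↔ ((D ↔ H) ⊕ ¬Q)) ↓ (¬H ∧ ¬D)

¬W = ¬T = F
D ↔ H = T ↔ F = F
¬Q = ¬F = T
(D ↔ H) ⊕ ¬Q = F ⊕ T = T
¬W ↔ ((D ↔ H) ⊕ ¬Q) = F ↔ T = F
¬H = ¬F = T
¬D = ¬T = F
¬H ∧ ¬D = T ∧ F = F
(¬W ↔ ((D ↔ H) ⊕ ¬Q)) ↓ (¬H ∧ ¬D) = F ↓ F = T
Thus S3 is true.

1 of the 3 statements is true (S3).

1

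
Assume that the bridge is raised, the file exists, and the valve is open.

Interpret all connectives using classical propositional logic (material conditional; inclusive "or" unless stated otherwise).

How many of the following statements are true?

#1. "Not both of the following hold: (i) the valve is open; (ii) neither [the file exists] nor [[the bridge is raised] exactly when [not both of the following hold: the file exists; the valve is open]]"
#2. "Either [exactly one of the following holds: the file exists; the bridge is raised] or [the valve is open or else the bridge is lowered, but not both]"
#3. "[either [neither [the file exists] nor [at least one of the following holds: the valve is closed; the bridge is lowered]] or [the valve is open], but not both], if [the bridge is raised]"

Let R = "the valve is open" (True), Q = "the file exists" (True), P = "the bridge is raised" (True).

#1: Formalization: R nand (Q nor (P iff (Q nand R)))

Q nand R = True nand True = False
P iff (Q nand R) = True iff False = False
Q nor (P iff (Q nand R)) = True nor False = False
R nand (Q nor (P iff (Q nand R))) = True nand False = True
So #1 is true.

#2: In symbols: (Q xor P) or (R xor not P)

Q xor P = True xor True = False
not P = not True = False
R xor not P = True xor False = True
(Q xor P) or (R xor not P) = False or True = True
Thus #2 is true.

#3: In symbols: P -> ((Q nor (not R or not P)) xor R)

not R = not True = False
not P = not True = False
not R or not P = False or False = False
Q nor (not R or not P) = True nor False = False
(Q nor (not R or not P)) xor R = False xor True = True
P -> ((Q nor (not R or not P)) xor R) = True -> True = True
So #3 is true.

True statements: 3 (#1, #2, #3).

3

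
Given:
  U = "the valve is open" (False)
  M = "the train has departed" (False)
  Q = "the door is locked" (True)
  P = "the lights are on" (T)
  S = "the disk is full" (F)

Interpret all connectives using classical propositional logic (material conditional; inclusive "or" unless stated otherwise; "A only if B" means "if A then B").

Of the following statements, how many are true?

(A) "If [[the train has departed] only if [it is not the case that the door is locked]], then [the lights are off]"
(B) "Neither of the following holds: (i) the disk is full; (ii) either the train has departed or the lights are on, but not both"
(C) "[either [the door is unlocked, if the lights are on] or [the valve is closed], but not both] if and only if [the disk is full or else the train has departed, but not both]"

(A): Formalization: (M -> not Q) -> not P

not Q = not True = False
M -> not Q = False -> False = True
not P = not True = False
(M -> not Q) -> not P = True -> False = False
Thus (A) is false.

(B): Formalization: S nor (M xor P)

M xor P = False xor True = True
S nor (M xor P) = False nor True = False
Thus (B) is false.

(C): In symbols: ((P -> not Q) xor not U) iff (S xor M)

not Q = not True = False
P -> not Q = True -> False = False
not U = not False = True
(P -> not Q) xor not U = False xor True = True
S xor M = False xor False = False
((P -> not Q) xor not U) iff (S xor M) = True iff False = False
Thus (C) is false.

Count: 0.

0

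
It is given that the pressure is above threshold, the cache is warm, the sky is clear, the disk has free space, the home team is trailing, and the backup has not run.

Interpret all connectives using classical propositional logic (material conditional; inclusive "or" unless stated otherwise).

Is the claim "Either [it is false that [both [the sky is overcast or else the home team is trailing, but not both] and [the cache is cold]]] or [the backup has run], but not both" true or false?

True.

Let R = "the sky is overcast" (F), U = "the home team is leading" (F), Q = "the cache is warm" (T), V = "the backup has run" (F).
Parsed as ~((R xor ~U) & ~Q) xor V

~U = ~F = T
R xor ~U = F xor T = T
~Q = ~T = F
(R xor ~U) & ~Q = T & F = F
~((R xor ~U) & ~Q) = ~F = T
~((R xor ~U) & ~Q) xor V = T xor F = T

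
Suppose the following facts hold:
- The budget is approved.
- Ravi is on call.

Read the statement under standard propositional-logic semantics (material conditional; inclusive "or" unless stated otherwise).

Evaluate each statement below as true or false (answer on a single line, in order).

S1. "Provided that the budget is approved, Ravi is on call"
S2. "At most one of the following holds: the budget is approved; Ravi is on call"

S1 T / S2 F

Let U = "the budget is approved" (True), N = "Ravi is on call" (True).

S1: Parsed as U -> N

U -> N = True -> True = True
Thus S1 is true.

S2: Formalization: U nand N

U nand N = True nand True = False
Hence S2 is false.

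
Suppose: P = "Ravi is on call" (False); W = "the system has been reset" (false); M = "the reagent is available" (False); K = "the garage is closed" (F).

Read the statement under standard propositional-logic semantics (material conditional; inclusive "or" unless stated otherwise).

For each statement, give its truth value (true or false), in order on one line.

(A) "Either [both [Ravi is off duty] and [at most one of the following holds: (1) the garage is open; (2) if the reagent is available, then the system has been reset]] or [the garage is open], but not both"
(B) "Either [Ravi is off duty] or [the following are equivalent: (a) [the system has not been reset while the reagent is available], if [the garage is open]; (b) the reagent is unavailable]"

(A) True, (B) True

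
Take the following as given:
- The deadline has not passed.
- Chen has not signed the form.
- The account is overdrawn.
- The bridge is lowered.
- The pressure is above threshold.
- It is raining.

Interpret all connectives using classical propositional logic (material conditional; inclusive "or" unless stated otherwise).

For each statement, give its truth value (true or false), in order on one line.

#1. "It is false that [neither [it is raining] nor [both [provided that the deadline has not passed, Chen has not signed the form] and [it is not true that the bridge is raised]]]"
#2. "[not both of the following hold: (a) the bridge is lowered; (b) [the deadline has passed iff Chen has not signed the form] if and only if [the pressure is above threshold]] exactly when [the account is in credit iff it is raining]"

#1 T, #2 F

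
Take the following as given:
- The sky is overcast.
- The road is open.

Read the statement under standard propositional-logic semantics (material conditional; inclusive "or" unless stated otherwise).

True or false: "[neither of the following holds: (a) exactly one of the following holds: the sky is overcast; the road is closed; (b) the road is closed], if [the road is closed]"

The statement is true.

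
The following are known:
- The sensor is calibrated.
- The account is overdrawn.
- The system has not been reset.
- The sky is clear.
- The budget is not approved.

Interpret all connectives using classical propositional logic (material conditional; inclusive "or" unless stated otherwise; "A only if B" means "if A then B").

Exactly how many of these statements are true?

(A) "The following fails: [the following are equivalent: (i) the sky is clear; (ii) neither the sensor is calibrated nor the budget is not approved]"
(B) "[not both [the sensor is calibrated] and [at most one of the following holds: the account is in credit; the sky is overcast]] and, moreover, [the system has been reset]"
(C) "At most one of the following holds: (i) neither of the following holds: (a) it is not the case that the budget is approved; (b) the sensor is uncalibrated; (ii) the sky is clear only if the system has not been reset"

2

Let G = "the sky is overcast" (False), K = "the sensor is calibrated" (True), H = "the budget is approved" (False), U = "the account is overdrawn" (True), Q = "the system has been reset" (False).

(A): Formalization: not (not G iff (K nor not H))

not G = not False = True
not H = not False = True
K nor not H = True nor True = False
not G iff (K nor not H) = True iff False = False
not (not G iff (K nor not H)) = not False = True
Thus (A) is true.

(B): Parsed as (K nand (not U nand G)) and Q

not U = not True = False
not U nand G = False nand False = True
K nand (not U nand G) = True nand True = False
(K nand (not U nand G)) and Q = False and False = False
Thus (B) is false.

(C): This is (not H nor not K) nand (not G -> not Q).

not H = not False = True
not K = not True = False
not H nor not K = True nor False = False
not G = not False = True
not Q = not False = True
not G -> not Q = True -> True = True
(not H nor not K) nand (not G -> not Q) = False nand True = True
Thus (C) is true.

2 of the 3 statements are true ((A), (C)).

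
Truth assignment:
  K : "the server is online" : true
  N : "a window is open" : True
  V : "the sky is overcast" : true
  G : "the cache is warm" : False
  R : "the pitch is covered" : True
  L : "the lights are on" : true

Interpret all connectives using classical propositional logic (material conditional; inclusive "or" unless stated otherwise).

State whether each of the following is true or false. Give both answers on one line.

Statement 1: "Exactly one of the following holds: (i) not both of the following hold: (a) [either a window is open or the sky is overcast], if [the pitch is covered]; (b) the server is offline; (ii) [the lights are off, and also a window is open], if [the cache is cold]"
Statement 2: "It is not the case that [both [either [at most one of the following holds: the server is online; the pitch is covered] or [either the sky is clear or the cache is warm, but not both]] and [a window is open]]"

Statement 1: Parsed as ((R -> (N | V)) nand ~K) xor (~G -> (~L & N))

N | V = T | T = T
R -> (N | V) = T -> T = T
~K = ~T = F
(R -> (N | V)) nand ~K = T nand F = T
~G = ~F = T
~L = ~T = F
~L & N = F & T = F
~G -> (~L & N) = T -> F = F
((R -> (N | V)) nand ~K) xor (~G -> (~L & N)) = T xor F = T
Hence Statement 1 is true.

Statement 2: Formalization: ~(((K nand R) | (~V xor G)) & N)

K nand R = T nand T = F
~V = ~T = F
~V xor G = F xor F = F
(K nand R) | (~V xor G) = F | F = F
((K nand R) | (~V xor G)) & N = F & T = F
~(((K nand R) | (~V xor G)) & N) = ~F = T
Hence Statement 2 is true.

Statement 1 True, Statement 2 True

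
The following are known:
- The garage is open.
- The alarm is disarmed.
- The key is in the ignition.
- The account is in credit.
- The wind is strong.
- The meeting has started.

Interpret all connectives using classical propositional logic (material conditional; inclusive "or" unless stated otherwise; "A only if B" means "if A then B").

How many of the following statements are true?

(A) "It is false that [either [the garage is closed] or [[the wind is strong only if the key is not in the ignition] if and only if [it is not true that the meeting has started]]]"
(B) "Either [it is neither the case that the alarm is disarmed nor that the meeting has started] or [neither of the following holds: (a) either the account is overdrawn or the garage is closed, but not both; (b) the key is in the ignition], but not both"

Let M = "the garage is closed" (F), H = "the wind is strong" (T), V = "the key is in the ignition" (T), L = "the meeting has started" (T), S = "the alarm is armed" (F), K = "the account is overdrawn" (F).

(A): Parsed as ~(M | ((H -> ~V) <-> ~L))

~V = ~T = F
H -> ~V = T -> F = F
~L = ~T = F
(H -> ~V) <-> ~L = F <-> F = T
M | ((H -> ~V) <-> ~L) = F | T = T
~(M | ((H -> ~V) <-> ~L)) = ~T = F
Thus (A) is false.

(B): Parsed as (~S nor L) xor ((K xor M) nor V)

~S = ~F = T
~S nor L = T nor T = F
K xor M = F xor F = F
(K xor M) nor V = F nor T = F
(~S nor L) xor ((K xor M) nor V) = F xor F = F
Thus (B) is false.

Count: 0.

0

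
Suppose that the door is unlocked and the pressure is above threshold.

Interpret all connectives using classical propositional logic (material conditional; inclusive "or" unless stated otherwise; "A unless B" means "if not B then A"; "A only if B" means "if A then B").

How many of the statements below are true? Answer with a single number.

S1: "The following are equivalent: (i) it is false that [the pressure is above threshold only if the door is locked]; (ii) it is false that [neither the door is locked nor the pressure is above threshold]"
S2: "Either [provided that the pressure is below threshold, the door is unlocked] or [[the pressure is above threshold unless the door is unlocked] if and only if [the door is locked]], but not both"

2

Let Q = "the pressure is above threshold" (True), P = "the door is locked" (False).

S1: Formalization: not (Q -> P) iff not (P nor Q)

Q -> P = True -> False = False
not (Q -> P) = not False = True
P nor Q = False nor True = False
not (P nor Q) = not False = True
not (Q -> P) iff not (P nor Q) = True iff True = True
Hence S1 is true.

S2: In symbols: (not Q -> not P) xor ((Q or not P) iff P)

not Q = not True = False
not P = not False = True
not Q -> not P = False -> True = True
not P = not False = True
Q or not P = True or True = True
(Q or not P) iff P = True iff False = False
(not Q -> not P) xor ((Q or not P) iff P) = True xor False = True
So S2 is true.

True statements: 2.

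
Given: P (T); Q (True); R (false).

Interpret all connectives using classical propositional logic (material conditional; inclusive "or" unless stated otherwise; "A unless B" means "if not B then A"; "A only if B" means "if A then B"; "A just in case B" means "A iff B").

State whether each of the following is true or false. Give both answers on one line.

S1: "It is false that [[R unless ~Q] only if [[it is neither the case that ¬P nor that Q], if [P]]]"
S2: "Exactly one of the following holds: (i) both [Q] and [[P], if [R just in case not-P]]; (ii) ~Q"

S1: In symbols: ¬((R ∨ ¬Q) → (P → (¬P ↓ Q)))

¬Q = ¬T = F
R ∨ ¬Q = F ∨ F = F
¬P = ¬T = F
¬P ↓ Q = F ↓ T = F
P → (¬P ↓ Q) = T → F = F
(R ∨ ¬Q) → (P → (¬P ↓ Q)) = F → F = T
¬((R ∨ ¬Q) → (P → (¬P ↓ Q))) = ¬T = F
Thus S1 is false.

S2: Formalization: (Q ∧ ((R ↔ ¬P) → P)) ⊕ ¬Q

¬P = ¬T = F
R ↔ ¬P = F ↔ F = T
(R ↔ ¬P) → P = T → T = T
Q ∧ ((R ↔ ¬P) → P) = T ∧ T = T
¬Q = ¬T = F
(Q ∧ ((R ↔ ¬P) → P)) ⊕ ¬Q = T ⊕ F = T
So S2 is true.

S1 false, S2 true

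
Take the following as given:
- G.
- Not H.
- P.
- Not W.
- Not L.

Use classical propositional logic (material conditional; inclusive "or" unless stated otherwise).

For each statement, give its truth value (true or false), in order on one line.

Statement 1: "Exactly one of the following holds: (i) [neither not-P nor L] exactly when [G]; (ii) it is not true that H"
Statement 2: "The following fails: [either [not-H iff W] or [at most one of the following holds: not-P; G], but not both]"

Statement 1: This is ((¬P ↓ L) ↔ G) ⊕ ¬H.

¬P = ¬T = F
¬P ↓ L = F ↓ F = T
(¬P ↓ L) ↔ G = T ↔ T = T
¬H = ¬F = T
((¬P ↓ L) ↔ G) ⊕ ¬H = T ⊕ T = F
Hence Statement 1 is false.

Statement 2: Formalization: ¬((¬H ↔ W) ⊕ (¬P ↑ G))

¬H = ¬F = T
¬H ↔ W = T ↔ F = F
¬P = ¬T = F
¬P ↑ G = F ↑ T = T
(¬H ↔ W) ⊕ (¬P ↑ G) = F ⊕ T = T
¬((¬H ↔ W) ⊕ (¬P ↑ G)) = ¬T = F
Thus Statement 2 is false.

Statement 1 False; Statement 2 False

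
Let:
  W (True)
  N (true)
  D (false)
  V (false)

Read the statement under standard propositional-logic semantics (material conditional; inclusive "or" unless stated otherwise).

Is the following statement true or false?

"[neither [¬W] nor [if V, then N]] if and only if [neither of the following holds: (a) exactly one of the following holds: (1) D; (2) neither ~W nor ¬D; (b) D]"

Values: W=True, V=False, N=True, D=False.
This is (not W nor (V -> N)) iff ((D xor (not W nor not D)) nor D).

not W = not True = False
V -> N = False -> True = True
not W nor (V -> N) = False nor True = False
not W = not True = False
not D = not False = True
not W nor not D = False nor True = False
D xor (not W nor not D) = False xor False = False
(D xor (not W nor not D)) nor D = False nor False = True
(not W nor (V -> N)) iff ((D xor (not W nor not D)) nor D) = False iff True = False

False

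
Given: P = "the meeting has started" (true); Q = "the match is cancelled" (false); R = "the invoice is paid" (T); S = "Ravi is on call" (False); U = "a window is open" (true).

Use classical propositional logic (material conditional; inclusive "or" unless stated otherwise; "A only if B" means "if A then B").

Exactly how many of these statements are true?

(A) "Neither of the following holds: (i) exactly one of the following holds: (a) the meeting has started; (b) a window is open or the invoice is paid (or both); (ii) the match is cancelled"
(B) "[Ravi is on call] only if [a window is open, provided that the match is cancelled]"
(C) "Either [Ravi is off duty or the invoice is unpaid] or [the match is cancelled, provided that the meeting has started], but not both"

(A): Parsed as (P xor (U or R)) nor Q

U or R = True or True = True
P xor (U or R) = True xor True = False
(P xor (U or R)) nor Q = False nor False = True
So (A) is true.

(B): Formalization: S -> (Q -> U)

Q -> U = False -> True = True
S -> (Q -> U) = False -> True = True
So (B) is true.

(C): Formalization: (not S or not R) xor (P -> Q)

not S = not False = True
not R = not True = False
not S or not R = True or False = True
P -> Q = True -> False = False
(not S or not R) xor (P -> Q) = True xor False = True
Thus (C) is true.

True statements: 3 ((A), (B), (C)).

3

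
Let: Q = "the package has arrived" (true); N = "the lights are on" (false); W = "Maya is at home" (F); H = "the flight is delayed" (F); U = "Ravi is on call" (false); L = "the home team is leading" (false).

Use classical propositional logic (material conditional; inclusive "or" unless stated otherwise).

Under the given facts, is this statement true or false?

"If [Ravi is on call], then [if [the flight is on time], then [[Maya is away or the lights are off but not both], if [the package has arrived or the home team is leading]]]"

The statement is true.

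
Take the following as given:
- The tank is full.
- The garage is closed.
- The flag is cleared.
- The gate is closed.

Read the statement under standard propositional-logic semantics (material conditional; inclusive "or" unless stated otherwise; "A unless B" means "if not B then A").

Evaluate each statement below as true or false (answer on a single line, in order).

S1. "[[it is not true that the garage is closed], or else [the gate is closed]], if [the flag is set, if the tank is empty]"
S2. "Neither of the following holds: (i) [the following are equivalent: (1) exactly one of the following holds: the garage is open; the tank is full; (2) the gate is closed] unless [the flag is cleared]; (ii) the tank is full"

Let W = "the tank is full" (True), L = "the flag is set" (False), N = "the garage is closed" (True), P = "the gate is open" (False).

S1: This is (not W -> L) -> (not N or not P).

not W = not True = False
not W -> L = False -> False = True
not N = not True = False
not P = not False = True
not N or not P = False or True = True
(not W -> L) -> (not N or not P) = True -> True = True
So S1 is true.

S2: Formalization: (((not N xor W) iff not P) or not L) nor W

not N = not True = False
not N xor W = False xor True = True
not P = not False = True
(not N xor W) iff not P = True iff True = True
not L = not False = True
((not N xor W) iff not P) or not L = True or True = True
(((not N xor W) iff not P) or not L) nor W = True nor True = False
Hence S2 is false.

S1 True; S2 False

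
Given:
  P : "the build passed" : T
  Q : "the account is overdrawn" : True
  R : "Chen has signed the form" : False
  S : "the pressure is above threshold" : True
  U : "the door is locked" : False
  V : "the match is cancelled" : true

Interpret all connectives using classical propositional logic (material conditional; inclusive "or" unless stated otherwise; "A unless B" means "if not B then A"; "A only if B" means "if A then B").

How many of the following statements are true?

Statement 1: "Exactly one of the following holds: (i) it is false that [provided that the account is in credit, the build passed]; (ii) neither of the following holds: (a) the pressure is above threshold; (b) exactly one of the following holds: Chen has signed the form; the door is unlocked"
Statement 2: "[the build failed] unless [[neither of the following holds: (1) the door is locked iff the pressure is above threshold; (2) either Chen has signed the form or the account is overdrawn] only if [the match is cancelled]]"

Statement 1: Formalization: ~(~Q -> P) xor (S nor (R xor ~U))

~Q = ~T = F
~Q -> P = F -> T = T
~(~Q -> P) = ~T = F
~U = ~F = T
R xor ~U = F xor T = T
S nor (R xor ~U) = T nor T = F
~(~Q -> P) xor (S nor (R xor ~U)) = F xor F = F
So Statement 1 is false.

Statement 2: This is ~P | (((U <-> S) nor (R | Q)) -> V).

~P = ~T = F
U <-> S = F <-> T = F
R | Q = F | T = T
(U <-> S) nor (R | Q) = F nor T = F
((U <-> S) nor (R | Q)) -> V = F -> T = T
~P | (((U <-> S) nor (R | Q)) -> V) = F | T = T
So Statement 2 is true.

Count: 1.

1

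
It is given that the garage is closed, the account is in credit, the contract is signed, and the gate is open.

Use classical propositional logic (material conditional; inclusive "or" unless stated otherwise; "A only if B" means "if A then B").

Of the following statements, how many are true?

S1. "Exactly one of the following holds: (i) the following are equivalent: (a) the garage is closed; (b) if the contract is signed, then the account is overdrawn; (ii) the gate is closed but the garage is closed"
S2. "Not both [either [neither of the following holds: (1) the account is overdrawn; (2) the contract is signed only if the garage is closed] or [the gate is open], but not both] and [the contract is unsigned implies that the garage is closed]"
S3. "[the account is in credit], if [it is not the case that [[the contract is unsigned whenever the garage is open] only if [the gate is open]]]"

Let M = "the garage is closed" (True), K = "the contract is signed" (True), Q = "the account is overdrawn" (False), W = "the gate is open" (True).

S1: Parsed as (M iff (K -> Q)) xor (not W and M)

K -> Q = True -> False = False
M iff (K -> Q) = True iff False = False
not W = not True = False
not W and M = False and True = False
(M iff (K -> Q)) xor (not W and M) = False xor False = False
Hence S1 is false.

S2: In symbols: ((Q nor (K -> M)) xor W) nand (not K -> M)

K -> M = True -> True = True
Q nor (K -> M) = False nor True = False
(Q nor (K -> M)) xor W = False xor True = True
not K = not True = False
not K -> M = False -> True = True
((Q nor (K -> M)) xor W) nand (not K -> M) = True nand True = False
Thus S2 is false.

S3: Formalization: not ((not M -> not K) -> W) -> not Q

not M = not True = False
not K = not True = False
not M -> not K = False -> False = True
(not M -> not K) -> W = True -> True = True
not ((not M -> not K) -> W) = not True = False
not Q = not False = True
not ((not M -> not K) -> W) -> not Q = False -> True = True
Hence S3 is true.

True statements: 1 (S3).

1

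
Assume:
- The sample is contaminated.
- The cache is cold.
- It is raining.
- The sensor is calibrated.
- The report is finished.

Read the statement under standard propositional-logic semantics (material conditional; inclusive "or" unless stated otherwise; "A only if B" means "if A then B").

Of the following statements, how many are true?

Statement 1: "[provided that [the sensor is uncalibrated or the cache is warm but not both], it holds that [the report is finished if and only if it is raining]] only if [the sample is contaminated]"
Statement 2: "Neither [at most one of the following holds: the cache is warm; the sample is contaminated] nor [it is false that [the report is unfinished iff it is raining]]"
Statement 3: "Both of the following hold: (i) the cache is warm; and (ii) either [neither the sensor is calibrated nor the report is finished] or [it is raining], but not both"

Let U = "the sensor is calibrated" (True), H = "the cache is warm" (False), Q = "the report is finished" (True), M = "it is raining" (True), D = "the sample is contaminated" (True).

Statement 1: This is ((not U xor H) -> (Q iff M)) -> D.

not U = not True = False
not U xor H = False xor False = False
Q iff M = True iff True = True
(not U xor H) -> (Q iff M) = False -> True = True
((not U xor H) -> (Q iff M)) -> D = True -> True = True
Thus Statement 1 is true.

Statement 2: Formalization: (H nand D) nor not (not Q iff M)

H nand D = False nand True = True
not Q = not True = False
not Q iff M = False iff True = False
not (not Q iff M) = not False = True
(H nand D) nor not (not Q iff M) = True nor True = False
So Statement 2 is false.

Statement 3: Formalization: H and ((U nor Q) xor M)

U nor Q = True nor True = False
(U nor Q) xor M = False xor True = True
H and ((U nor Q) xor M) = False and True = False
Thus Statement 3 is false.

1 of the 3 statements is true.

1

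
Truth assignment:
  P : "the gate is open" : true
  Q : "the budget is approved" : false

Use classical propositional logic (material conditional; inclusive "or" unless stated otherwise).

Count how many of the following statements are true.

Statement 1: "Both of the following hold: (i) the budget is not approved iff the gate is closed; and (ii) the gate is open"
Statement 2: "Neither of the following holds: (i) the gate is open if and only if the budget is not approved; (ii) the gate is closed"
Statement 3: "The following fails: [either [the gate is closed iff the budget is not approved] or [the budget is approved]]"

Statement 1: This is (not Q iff not P) and P.

not Q = not False = True
not P = not True = False
not Q iff not P = True iff False = False
(not Q iff not P) and P = False and True = False
So Statement 1 is false.

Statement 2: Parsed as (P iff not Q) nor not P

not Q = not False = True
P iff not Q = True iff True = True
not P = not True = False
(P iff not Q) nor not P = True nor False = False
Hence Statement 2 is false.

Statement 3: Formalization: not ((not P iff not Q) or Q)

not P = not True = False
not Q = not False = True
not P iff not Q = False iff True = False
(not P iff not Q) or Q = False or False = False
not ((not P iff not Q) or Q) = not False = True
Thus Statement 3 is true.

Count: 1.

1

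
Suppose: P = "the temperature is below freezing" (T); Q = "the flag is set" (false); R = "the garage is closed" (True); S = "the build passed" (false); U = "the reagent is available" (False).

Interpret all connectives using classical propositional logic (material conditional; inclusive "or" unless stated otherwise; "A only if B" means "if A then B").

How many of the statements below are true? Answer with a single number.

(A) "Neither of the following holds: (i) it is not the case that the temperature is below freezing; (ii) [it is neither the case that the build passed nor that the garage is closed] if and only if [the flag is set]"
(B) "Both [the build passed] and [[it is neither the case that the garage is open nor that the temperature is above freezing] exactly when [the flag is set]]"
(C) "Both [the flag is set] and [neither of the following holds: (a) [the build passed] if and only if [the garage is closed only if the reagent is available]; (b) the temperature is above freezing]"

0

(A): In symbols: ~P nor ((S nor R) <-> Q)

~P = ~T = F
S nor R = F nor T = F
(S nor R) <-> Q = F <-> F = T
~P nor ((S nor R) <-> Q) = F nor T = F
Thus (A) is false.

(B): In symbols: S & ((~R nor ~P) <-> Q)

~R = ~T = F
~P = ~T = F
~R nor ~P = F nor F = T
(~R nor ~P) <-> Q = T <-> F = F
S & ((~R nor ~P) <-> Q) = F & F = F
Hence (B) is false.

(C): This is Q & ((S <-> (R -> U)) nor ~P).

R -> U = T -> F = F
S <-> (R -> U) = F <-> F = T
~P = ~T = F
(S <-> (R -> U)) nor ~P = T nor F = F
Q & ((S <-> (R -> U)) nor ~P) = F & F = F
So (C) is false.

True statements: 0 (none).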